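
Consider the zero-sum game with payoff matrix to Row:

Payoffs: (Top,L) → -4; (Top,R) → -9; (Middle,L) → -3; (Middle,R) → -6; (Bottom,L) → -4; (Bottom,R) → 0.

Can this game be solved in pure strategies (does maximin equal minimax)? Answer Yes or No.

No

Row minima: Top → -9, Middle → -6, Bottom → -4; maximin = -4.
Column maxima: L → -3, R → 0; minimax = -3.
-4 ≠ -3, so no pure-strategy equilibrium exists.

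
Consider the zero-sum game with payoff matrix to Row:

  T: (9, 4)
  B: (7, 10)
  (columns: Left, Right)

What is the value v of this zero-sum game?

Row minima: T → 4, B → 7; maximin = 7.
Column maxima: Left → 9, Right → 10; minimax = 9.
7 ≠ 9, so there is no saddle point; optimal play is mixed.
Let Row play T with probability p. Expected payoff against Left: 9p + 7(1−p) = 2p + 7; against Right: 4p + 10(1−p) = −6p + 10.
Setting these equal: 2p + 7 = −6p + 10 ⇒ 8p = 3 ⇒ p = 3/8, and the value is (2)·(3/8) + 7 = 31/4.
For Column: with q = P(Left), equating T's and B's payoffs gives 5q + 4 = −3q + 10 ⇒ q = 3/4.

31/4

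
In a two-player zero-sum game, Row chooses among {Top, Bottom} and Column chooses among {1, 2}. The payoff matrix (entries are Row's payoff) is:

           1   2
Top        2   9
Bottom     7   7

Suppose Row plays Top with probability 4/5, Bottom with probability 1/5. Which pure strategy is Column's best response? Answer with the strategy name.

1

If Column plays 1, Row's expected payoff is (4/5)·2 + (1/5)·7 = 3.
If Column plays 2, Row's expected payoff is (4/5)·9 + (1/5)·7 = 43/5.
Column minimizes Row's payoff; the smallest is 3, so the best response is 1.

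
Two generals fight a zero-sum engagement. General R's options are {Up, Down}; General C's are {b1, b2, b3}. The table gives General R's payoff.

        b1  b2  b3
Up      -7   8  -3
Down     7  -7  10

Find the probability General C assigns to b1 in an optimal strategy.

Row minima: Up → -7, Down → -7; maximin = -7.
Column maxima: b1 → 7, b2 → 8, b3 → 10; minimax = 7.
-7 ≠ 7, so there is no saddle point; optimal play is mixed.
b3 is strictly dominated by b1 (it gives General R strictly more in every row), so General C never plays it.
On the remaining 2×2 (Up, Down vs b1, b2):
Let General R play Up with probability p. Expected payoff against b1: (-7)p + 7(1−p) = −14p + 7; against b2: 8p + (-7)(1−p) = 15p − 7.
Setting these equal: −14p + 7 = 15p − 7 ⇒ −29p = -14 ⇒ p = 14/29, and the value is (-14)·(14/29) + 7 = 7/29.
For General C: with q = P(b1), equating Up's and Down's payoffs gives −15q + 8 = 14q − 7 ⇒ q = 15/29.

15/29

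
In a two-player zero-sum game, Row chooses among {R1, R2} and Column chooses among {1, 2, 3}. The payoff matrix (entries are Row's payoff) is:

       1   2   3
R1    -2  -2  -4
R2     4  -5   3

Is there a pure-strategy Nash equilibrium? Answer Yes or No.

Row minima: R1 → -4, R2 → -5; maximin = -4.
Column maxima: 1 → 4, 2 → -2, 3 → 3; minimax = -2.
-4 ≠ -2, so no pure-strategy equilibrium exists.

No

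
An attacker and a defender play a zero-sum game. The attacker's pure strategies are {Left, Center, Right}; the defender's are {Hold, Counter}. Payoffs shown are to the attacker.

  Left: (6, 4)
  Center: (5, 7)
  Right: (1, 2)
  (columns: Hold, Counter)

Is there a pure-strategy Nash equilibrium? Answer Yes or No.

No

Row minima: Left → 4, Center → 5, Right → 1; maximin = 5.
Column maxima: Hold → 6, Counter → 7; minimax = 6.
5 ≠ 6, so no pure-strategy equilibrium exists.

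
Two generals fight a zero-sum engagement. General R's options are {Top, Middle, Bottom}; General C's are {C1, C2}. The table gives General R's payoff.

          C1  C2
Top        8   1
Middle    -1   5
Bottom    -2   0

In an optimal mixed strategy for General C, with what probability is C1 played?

Row minima: Top → 1, Middle → -1, Bottom → -2; maximin = 1.
Column maxima: C1 → 8, C2 → 5; minimax = 5.
1 ≠ 5, so there is no saddle point; optimal play is mixed.
Bottom is strictly dominated by Top, so General R never plays it.
On the remaining 2×2 (Top, Middle vs C1, C2):
Let General R play Top with probability p. Expected payoff against C1: 8p + (-1)(1−p) = 9p − 1; against C2: 1p + 5(1−p) = −4p + 5.
Setting these equal: 9p − 1 = −4p + 5 ⇒ 13p = 6 ⇒ p = 6/13, and the value is (9)·(6/13) − 1 = 41/13.
For General C: with q = P(C1), equating Top's and Middle's payoffs gives 7q + 1 = −6q + 5 ⇒ q = 4/13.

4/13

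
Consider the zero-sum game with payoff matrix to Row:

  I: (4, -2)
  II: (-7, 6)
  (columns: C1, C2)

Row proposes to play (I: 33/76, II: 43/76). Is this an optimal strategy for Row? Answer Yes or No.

No

Against C1 this mix gives (33/76)·4 + (43/76)·(-7) = -169/76.
Against C2 this mix gives (33/76)·(-2) + (43/76)·6 = 48/19.
Column will play C1, holding Row to -169/76. Shifting weight toward the row that does better against C1 would raise this floor (the equalizing mix achieves 10/19 against both C1 and C2), so the proposed strategy is not optimal.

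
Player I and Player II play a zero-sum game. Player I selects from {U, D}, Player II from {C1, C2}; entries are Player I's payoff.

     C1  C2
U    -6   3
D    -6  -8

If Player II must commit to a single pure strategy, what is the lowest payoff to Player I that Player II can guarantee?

Column maxima: C1 → -6, C2 → 3.
The smallest of these is -6.

-6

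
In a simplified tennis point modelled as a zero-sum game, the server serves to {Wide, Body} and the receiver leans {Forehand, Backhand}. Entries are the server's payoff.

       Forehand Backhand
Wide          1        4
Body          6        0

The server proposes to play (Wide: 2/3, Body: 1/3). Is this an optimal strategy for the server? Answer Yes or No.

Yes

Against Forehand this mix gives (2/3)·1 + (1/3)·6 = 8/3.
Against Backhand this mix gives (2/3)·4 + (1/3)·0 = 8/3.
All of the receiver's active replies (Forehand, Backhand) yield 8/3, and no column does worse for the server. The mix makes the receiver indifferent and guarantees 8/3, so it is optimal.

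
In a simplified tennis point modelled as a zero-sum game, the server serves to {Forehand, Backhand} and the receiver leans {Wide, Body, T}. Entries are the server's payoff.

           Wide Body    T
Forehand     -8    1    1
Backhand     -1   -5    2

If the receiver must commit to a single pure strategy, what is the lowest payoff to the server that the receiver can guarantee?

Column maxima: Wide → -1, Body → 1, T → 2.
The smallest of these is -1.

-1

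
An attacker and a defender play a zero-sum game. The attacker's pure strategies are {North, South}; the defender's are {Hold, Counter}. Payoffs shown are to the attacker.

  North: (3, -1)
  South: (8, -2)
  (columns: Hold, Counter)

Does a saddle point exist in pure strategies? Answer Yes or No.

Yes

Row minima: North → -1, South → -2; maximin = -1.
Column maxima: Hold → 8, Counter → -1; minimax = -1.
maximin = minimax = -1, so a saddle point exists.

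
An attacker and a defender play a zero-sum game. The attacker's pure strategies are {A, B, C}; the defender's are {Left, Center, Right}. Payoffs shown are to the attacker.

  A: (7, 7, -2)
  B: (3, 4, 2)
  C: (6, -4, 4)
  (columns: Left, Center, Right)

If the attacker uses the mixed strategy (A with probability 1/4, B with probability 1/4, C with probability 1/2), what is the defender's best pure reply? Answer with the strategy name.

Center

If the defender plays Left, the attacker's expected payoff is (1/4)·7 + (1/4)·3 + (1/2)·6 = 11/2.
If the defender plays Center, the attacker's expected payoff is (1/4)·7 + (1/4)·4 + (1/2)·(-4) = 3/4.
If the defender plays Right, the attacker's expected payoff is (1/4)·(-2) + (1/4)·2 + (1/2)·4 = 2.
The defender minimizes the attacker's payoff; the smallest is 3/4, so the best response is Center.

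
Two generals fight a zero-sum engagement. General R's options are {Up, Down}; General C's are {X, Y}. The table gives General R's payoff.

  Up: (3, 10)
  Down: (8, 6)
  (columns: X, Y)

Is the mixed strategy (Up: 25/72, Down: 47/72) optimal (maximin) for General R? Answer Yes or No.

Against X this mix gives (25/72)·3 + (47/72)·8 = 451/72.
Against Y this mix gives (25/72)·10 + (47/72)·6 = 133/18.
General C will play X, holding General R to 451/72. Shifting weight toward the row that does better against X would raise this floor (the equalizing mix achieves 62/9 against both X and Y), so the proposed strategy is not optimal.

No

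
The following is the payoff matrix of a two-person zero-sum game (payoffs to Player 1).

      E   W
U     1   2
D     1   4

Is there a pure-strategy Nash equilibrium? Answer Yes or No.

Row minima: U → 1, D → 1; maximin = 1.
Column maxima: E → 1, W → 4; minimax = 1.
maximin = minimax = 1, so a saddle point exists.

Yes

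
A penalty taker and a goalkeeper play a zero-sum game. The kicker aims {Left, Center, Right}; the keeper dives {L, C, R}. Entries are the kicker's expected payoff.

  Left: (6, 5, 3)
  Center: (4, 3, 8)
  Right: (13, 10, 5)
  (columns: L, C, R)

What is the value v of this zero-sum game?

13/2

Row minima: Left → 3, Center → 3, Right → 5; maximin = 5.
Column maxima: L → 13, C → 10, R → 8; minimax = 8.
5 ≠ 8, so there is no saddle point; optimal play is mixed.
Left is strictly dominated by Right, so the kicker never plays it.
L is strictly dominated by C (it gives the kicker strictly more in every row), so the keeper never plays it.
On the remaining 2×2 (Center, Right vs C, R):
Let the kicker play Center with probability p. Expected payoff against C: 3p + 10(1−p) = −7p + 10; against R: 8p + 5(1−p) = 3p + 5.
Setting these equal: −7p + 10 = 3p + 5 ⇒ −10p = -5 ⇒ p = 1/2, and the value is (-7)·(1/2) + 10 = 13/2.
For the keeper: with q = P(C), equating Center's and Right's payoffs gives −5q + 8 = 5q + 5 ⇒ q = 3/10.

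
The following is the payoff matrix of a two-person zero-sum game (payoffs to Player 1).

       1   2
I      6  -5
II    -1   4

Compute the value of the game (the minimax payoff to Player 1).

Row minima: I → -5, II → -1; maximin = -1.
Column maxima: 1 → 6, 2 → 4; minimax = 4.
-1 ≠ 4, so there is no saddle point; optimal play is mixed.
Let Player 1 play I with probability p. Expected payoff against 1: 6p + (-1)(1−p) = 7p − 1; against 2: (-5)p + 4(1−p) = −9p + 4.
Setting these equal: 7p − 1 = −9p + 4 ⇒ 16p = 5 ⇒ p = 5/16, and the value is (7)·(5/16) − 1 = 19/16.
For Player 2: with q = P(1), equating I's and II's payoffs gives 11q − 5 = −5q + 4 ⇒ q = 9/16.

19/16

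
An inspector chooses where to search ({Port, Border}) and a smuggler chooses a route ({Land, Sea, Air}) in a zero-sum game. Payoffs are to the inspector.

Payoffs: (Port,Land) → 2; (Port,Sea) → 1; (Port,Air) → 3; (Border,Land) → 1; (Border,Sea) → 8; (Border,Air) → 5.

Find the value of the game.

15/8

Row minima: Port → 1, Border → 1; maximin = 1.
Column maxima: Land → 2, Sea → 8, Air → 5; minimax = 2.
1 ≠ 2, so there is no saddle point; optimal play is mixed.
Air is strictly dominated by Land (it gives the inspector strictly more in every row), so the smuggler never plays it.
On the remaining 2×2 (Port, Border vs Land, Sea):
Let the inspector play Port with probability p. Expected payoff against Land: 2p + 1(1−p) = p + 1; against Sea: 1p + 8(1−p) = −7p + 8.
Setting these equal: p + 1 = −7p + 8 ⇒ 8p = 7 ⇒ p = 7/8, and the value is (1)·(7/8) + 1 = 15/8.
For the smuggler: with q = P(Land), equating Port's and Border's payoffs gives q + 1 = −7q + 8 ⇒ q = 7/8.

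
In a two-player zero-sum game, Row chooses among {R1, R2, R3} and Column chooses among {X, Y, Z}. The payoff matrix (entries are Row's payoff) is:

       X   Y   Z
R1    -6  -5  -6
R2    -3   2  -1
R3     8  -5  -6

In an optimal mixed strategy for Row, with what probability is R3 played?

1/8

Row minima: R1 → -6, R2 → -3, R3 → -6; maximin = -3.
Column maxima: X → 8, Y → 2, Z → -1; minimax = -1.
-3 ≠ -1, so there is no saddle point; optimal play is mixed.
R1 is strictly dominated by R2, so Row never plays it.
Y is strictly dominated by Z (it gives Row strictly more in every row), so Column never plays it.
On the remaining 2×2 (R2, R3 vs X, Z):
Let Row play R2 with probability p. Expected payoff against X: (-3)p + 8(1−p) = −11p + 8; against Z: (-1)p + (-6)(1−p) = 5p − 6.
Setting these equal: −11p + 8 = 5p − 6 ⇒ −16p = -14 ⇒ p = 7/8, and the value is (-11)·(7/8) + 8 = -13/8.
For Column: with q = P(X), equating R2's and R3's payoffs gives −2q − 1 = 14q − 6 ⇒ q = 5/16.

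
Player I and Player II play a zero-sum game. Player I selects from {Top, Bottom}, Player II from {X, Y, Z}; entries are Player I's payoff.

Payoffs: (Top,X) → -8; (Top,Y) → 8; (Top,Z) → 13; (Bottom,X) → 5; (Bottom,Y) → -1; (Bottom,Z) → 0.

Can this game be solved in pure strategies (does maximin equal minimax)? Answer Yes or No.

No

Row minima: Top → -8, Bottom → -1; maximin = -1.
Column maxima: X → 5, Y → 8, Z → 13; minimax = 5.
-1 ≠ 5, so no pure-strategy equilibrium exists.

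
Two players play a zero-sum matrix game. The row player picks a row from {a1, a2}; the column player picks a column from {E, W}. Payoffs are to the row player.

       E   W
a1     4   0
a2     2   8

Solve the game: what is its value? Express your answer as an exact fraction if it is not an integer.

16/5

Row minima: a1 → 0, a2 → 2; maximin = 2.
Column maxima: E → 4, W → 8; minimax = 4.
2 ≠ 4, so there is no saddle point; optimal play is mixed.
Let the row player play a1 with probability p. Expected payoff against E: 4p + 2(1−p) = 2p + 2; against W: 0p + 8(1−p) = −8p + 8.
Setting these equal: 2p + 2 = −8p + 8 ⇒ 10p = 6 ⇒ p = 3/5, and the value is (2)·(3/5) + 2 = 16/5.
For the column player: with q = P(E), equating a1's and a2's payoffs gives 4q = −6q + 8 ⇒ q = 4/5.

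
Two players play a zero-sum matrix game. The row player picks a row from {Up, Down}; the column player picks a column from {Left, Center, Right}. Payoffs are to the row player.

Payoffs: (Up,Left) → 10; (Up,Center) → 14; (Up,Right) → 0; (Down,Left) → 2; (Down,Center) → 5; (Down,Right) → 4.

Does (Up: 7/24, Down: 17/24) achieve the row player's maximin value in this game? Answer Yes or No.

Against Left this mix gives (7/24)·10 + (17/24)·2 = 13/3.
Against Center this mix gives (7/24)·14 + (17/24)·5 = 61/8.
Against Right this mix gives (7/24)·0 + (17/24)·4 = 17/6.
The column player will play Right, holding the row player to 17/6. Shifting weight toward the row that does better against Right would raise this floor (the equalizing mix achieves 10/3 against both Right and Left), so the proposed strategy is not optimal.

No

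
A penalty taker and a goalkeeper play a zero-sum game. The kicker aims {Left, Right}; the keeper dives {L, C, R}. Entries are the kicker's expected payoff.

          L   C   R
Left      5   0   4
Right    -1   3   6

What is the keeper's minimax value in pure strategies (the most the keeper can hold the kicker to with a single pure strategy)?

3

Column maxima: L → 5, C → 3, R → 6.
The smallest of these is 3.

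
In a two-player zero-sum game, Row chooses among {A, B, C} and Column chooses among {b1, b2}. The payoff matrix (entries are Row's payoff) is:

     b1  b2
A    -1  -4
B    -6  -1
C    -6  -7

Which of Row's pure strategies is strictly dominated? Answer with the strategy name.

A gives a strictly higher payoff than C against every column: -1 > -6, -4 > -7.
So C is strictly dominated and Row never plays it.

C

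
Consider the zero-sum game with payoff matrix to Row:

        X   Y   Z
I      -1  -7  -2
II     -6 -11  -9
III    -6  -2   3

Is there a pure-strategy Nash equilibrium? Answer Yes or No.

Row minima: I → -7, II → -11, III → -6; maximin = -6.
Column maxima: X → -1, Y → -2, Z → 3; minimax = -2.
-6 ≠ -2, so no pure-strategy equilibrium exists.

No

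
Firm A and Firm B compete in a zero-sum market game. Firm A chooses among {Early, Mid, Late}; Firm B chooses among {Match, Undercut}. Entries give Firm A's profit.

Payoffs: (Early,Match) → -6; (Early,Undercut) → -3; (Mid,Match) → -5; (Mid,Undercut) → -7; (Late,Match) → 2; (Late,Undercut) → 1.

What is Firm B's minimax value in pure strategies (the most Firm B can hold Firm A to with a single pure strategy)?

1

Column maxima: Match → 2, Undercut → 1.
The smallest of these is 1.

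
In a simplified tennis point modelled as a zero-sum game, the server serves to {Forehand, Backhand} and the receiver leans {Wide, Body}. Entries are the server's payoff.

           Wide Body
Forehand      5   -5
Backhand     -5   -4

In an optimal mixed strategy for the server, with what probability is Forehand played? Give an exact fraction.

1/11

Row minima: Forehand → -5, Backhand → -5; maximin = -5.
Column maxima: Wide → 5, Body → -4; minimax = -4.
-5 ≠ -4, so there is no saddle point; optimal play is mixed.
Let the server play Forehand with probability p. Expected payoff against Wide: 5p + (-5)(1−p) = 10p − 5; against Body: (-5)p + (-4)(1−p) = −p − 4.
Setting these equal: 10p − 5 = −p − 4 ⇒ 11p = 1 ⇒ p = 1/11, and the value is (10)·(1/11) − 5 = -45/11.
For the receiver: with q = P(Wide), equating Forehand's and Backhand's payoffs gives 10q − 5 = −q − 4 ⇒ q = 1/11.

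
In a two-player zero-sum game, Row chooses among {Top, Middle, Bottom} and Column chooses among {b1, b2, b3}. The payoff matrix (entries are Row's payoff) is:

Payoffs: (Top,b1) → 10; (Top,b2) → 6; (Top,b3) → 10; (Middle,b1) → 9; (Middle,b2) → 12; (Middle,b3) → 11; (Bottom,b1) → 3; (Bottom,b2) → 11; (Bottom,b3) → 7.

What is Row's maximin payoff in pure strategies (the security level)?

Row minima: Top → 6, Middle → 9, Bottom → 3.
The best of these is 9.

9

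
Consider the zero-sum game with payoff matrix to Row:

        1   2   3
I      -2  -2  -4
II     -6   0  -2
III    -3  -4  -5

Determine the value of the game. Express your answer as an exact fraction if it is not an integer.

Row minima: I → -4, II → -6, III → -5; maximin = -4.
Column maxima: 1 → -2, 2 → 0, 3 → -2; minimax = -2.
-4 ≠ -2, so there is no saddle point; optimal play is mixed.
III is strictly dominated by I, so Row never plays it.
2 is strictly dominated by 3 (it gives Row strictly more in every row), so Column never plays it.
On the remaining 2×2 (I, II vs 1, 3):
Let Row play I with probability p. Expected payoff against 1: (-2)p + (-6)(1−p) = 4p − 6; against 3: (-4)p + (-2)(1−p) = −2p − 2.
Setting these equal: 4p − 6 = −2p − 2 ⇒ 6p = 4 ⇒ p = 2/3, and the value is (4)·(2/3) − 6 = -10/3.
For Column: with q = P(1), equating I's and II's payoffs gives 2q − 4 = −4q − 2 ⇒ q = 1/3.

-10/3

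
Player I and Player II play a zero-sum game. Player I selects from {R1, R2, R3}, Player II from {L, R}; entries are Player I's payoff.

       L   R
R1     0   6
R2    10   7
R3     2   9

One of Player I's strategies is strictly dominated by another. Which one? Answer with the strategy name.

R1

R2 gives a strictly higher payoff than R1 against every column: 10 > 0, 7 > 6.
So R1 is strictly dominated and Player I never plays it.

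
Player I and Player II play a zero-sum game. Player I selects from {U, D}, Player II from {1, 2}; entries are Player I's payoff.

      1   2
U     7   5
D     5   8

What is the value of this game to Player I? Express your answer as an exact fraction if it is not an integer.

Row minima: U → 5, D → 5; maximin = 5.
Column maxima: 1 → 7, 2 → 8; minimax = 7.
5 ≠ 7, so there is no saddle point; optimal play is mixed.
Let Player I play U with probability p. Expected payoff against 1: 7p + 5(1−p) = 2p + 5; against 2: 5p + 8(1−p) = −3p + 8.
Setting these equal: 2p + 5 = −3p + 8 ⇒ 5p = 3 ⇒ p = 3/5, and the value is (2)·(3/5) + 5 = 31/5.
For Player II: with q = P(1), equating U's and D's payoffs gives 2q + 5 = −3q + 8 ⇒ q = 3/5.

31/5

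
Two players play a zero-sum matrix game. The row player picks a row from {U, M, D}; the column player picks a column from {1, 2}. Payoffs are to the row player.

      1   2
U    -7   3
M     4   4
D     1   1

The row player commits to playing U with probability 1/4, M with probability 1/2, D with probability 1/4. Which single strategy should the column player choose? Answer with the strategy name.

1

If the column player plays 1, the row player's expected payoff is (1/4)·(-7) + (1/2)·4 + (1/4)·1 = 1/2.
If the column player plays 2, the row player's expected payoff is (1/4)·3 + (1/2)·4 + (1/4)·1 = 3.
The column player minimizes the row player's payoff; the smallest is 1/2, so the best response is 1.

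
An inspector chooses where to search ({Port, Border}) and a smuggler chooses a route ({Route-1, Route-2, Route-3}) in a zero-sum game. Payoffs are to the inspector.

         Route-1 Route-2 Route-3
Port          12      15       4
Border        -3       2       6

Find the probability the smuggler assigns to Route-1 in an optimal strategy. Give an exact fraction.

Row minima: Port → 4, Border → -3; maximin = 4.
Column maxima: Route-1 → 12, Route-2 → 15, Route-3 → 6; minimax = 6.
4 ≠ 6, so there is no saddle point; optimal play is mixed.
Route-2 is strictly dominated by Route-1 (it gives the inspector strictly more in every row), so the smuggler never plays it.
On the remaining 2×2 (Port, Border vs Route-1, Route-3):
Let the inspector play Port with probability p. Expected payoff against Route-1: 12p + (-3)(1−p) = 15p − 3; against Route-3: 4p + 6(1−p) = −2p + 6.
Setting these equal: 15p − 3 = −2p + 6 ⇒ 17p = 9 ⇒ p = 9/17, and the value is (15)·(9/17) − 3 = 84/17.
For the smuggler: with q = P(Route-1), equating Port's and Border's payoffs gives 8q + 4 = −9q + 6 ⇒ q = 2/17.

2/17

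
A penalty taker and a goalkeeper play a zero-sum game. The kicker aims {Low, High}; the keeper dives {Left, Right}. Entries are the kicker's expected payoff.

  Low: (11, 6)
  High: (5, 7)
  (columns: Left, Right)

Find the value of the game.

47/7

Row minima: Low → 6, High → 5; maximin = 6.
Column maxima: Left → 11, Right → 7; minimax = 7.
6 ≠ 7, so there is no saddle point; optimal play is mixed.
Let the kicker play Low with probability p. Expected payoff against Left: 11p + 5(1−p) = 6p + 5; against Right: 6p + 7(1−p) = −p + 7.
Setting these equal: 6p + 5 = −p + 7 ⇒ 7p = 2 ⇒ p = 2/7, and the value is (6)·(2/7) + 5 = 47/7.
For the keeper: with q = P(Left), equating Low's and High's payoffs gives 5q + 6 = −2q + 7 ⇒ q = 1/7.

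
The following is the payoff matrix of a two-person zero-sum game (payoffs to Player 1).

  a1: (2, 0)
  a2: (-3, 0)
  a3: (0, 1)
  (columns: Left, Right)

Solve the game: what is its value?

2/3

Row minima: a1 → 0, a2 → -3, a3 → 0; maximin = 0.
Column maxima: Left → 2, Right → 1; minimax = 1.
0 ≠ 1, so there is no saddle point; optimal play is mixed.
a2 is strictly dominated by a3, so Player 1 never plays it.
On the remaining 2×2 (a1, a3 vs Left, Right):
Let Player 1 play a1 with probability p. Expected payoff against Left: 2p + 0(1−p) = 2p; against Right: 0p + 1(1−p) = −p + 1.
Setting these equal: 2p = −p + 1 ⇒ 3p = 1 ⇒ p = 1/3, and the value is (2)·(1/3) = 2/3.
For Player 2: with q = P(Left), equating a1's and a3's payoffs gives 2q = −q + 1 ⇒ q = 1/3.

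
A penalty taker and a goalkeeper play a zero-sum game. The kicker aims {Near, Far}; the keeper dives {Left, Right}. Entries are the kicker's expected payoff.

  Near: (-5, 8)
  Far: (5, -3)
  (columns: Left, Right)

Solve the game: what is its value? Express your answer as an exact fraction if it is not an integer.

25/21

Row minima: Near → -5, Far → -3; maximin = -3.
Column maxima: Left → 5, Right → 8; minimax = 5.
-3 ≠ 5, so there is no saddle point; optimal play is mixed.
Let the kicker play Near with probability p. Expected payoff against Left: (-5)p + 5(1−p) = −10p + 5; against Right: 8p + (-3)(1−p) = 11p − 3.
Setting these equal: −10p + 5 = 11p − 3 ⇒ −21p = -8 ⇒ p = 8/21, and the value is (-10)·(8/21) + 5 = 25/21.
For the keeper: with q = P(Left), equating Near's and Far's payoffs gives −13q + 8 = 8q − 3 ⇒ q = 11/21.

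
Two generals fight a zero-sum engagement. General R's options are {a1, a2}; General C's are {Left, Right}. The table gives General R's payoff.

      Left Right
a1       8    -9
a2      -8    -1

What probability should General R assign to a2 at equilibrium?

17/24

Row minima: a1 → -9, a2 → -8; maximin = -8.
Column maxima: Left → 8, Right → -1; minimax = -1.
-8 ≠ -1, so there is no saddle point; optimal play is mixed.
Let General R play a1 with probability p. Expected payoff against Left: 8p + (-8)(1−p) = 16p − 8; against Right: (-9)p + (-1)(1−p) = −8p − 1.
Setting these equal: 16p − 8 = −8p − 1 ⇒ 24p = 7 ⇒ p = 7/24, and the value is (16)·(7/24) − 8 = -10/3.
For General C: with q = P(Left), equating a1's and a2's payoffs gives 17q − 9 = −7q − 1 ⇒ q = 1/3.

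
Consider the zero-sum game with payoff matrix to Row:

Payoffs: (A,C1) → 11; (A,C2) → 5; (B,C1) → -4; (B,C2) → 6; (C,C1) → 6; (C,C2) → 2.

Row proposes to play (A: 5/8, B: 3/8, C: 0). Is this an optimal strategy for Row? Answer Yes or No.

Yes

Against C1 this mix gives (5/8)·11 + (3/8)·(-4) = 43/8.
Against C2 this mix gives (5/8)·5 + (3/8)·6 = 43/8.
All of Column's active replies (C1, C2) yield 43/8, and no column does worse for Row. The mix makes Column indifferent and guarantees 43/8, so it is optimal.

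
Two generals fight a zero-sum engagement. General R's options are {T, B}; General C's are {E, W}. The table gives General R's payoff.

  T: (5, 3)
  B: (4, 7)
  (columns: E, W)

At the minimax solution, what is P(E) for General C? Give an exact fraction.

4/5

Row minima: T → 3, B → 4; maximin = 4.
Column maxima: E → 5, W → 7; minimax = 5.
4 ≠ 5, so there is no saddle point; optimal play is mixed.
Let General R play T with probability p. Expected payoff against E: 5p + 4(1−p) = p + 4; against W: 3p + 7(1−p) = −4p + 7.
Setting these equal: p + 4 = −4p + 7 ⇒ 5p = 3 ⇒ p = 3/5, and the value is (1)·(3/5) + 4 = 23/5.
For General C: with q = P(E), equating T's and B's payoffs gives 2q + 3 = −3q + 7 ⇒ q = 4/5.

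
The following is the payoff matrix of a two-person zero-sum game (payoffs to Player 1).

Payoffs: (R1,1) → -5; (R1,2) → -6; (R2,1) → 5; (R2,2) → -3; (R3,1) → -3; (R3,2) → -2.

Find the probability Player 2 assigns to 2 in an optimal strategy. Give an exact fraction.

8/9

Row minima: R1 → -6, R2 → -3, R3 → -3; maximin = -3.
Column maxima: 1 → 5, 2 → -2; minimax = -2.
-3 ≠ -2, so there is no saddle point; optimal play is mixed.
R1 is strictly dominated by R2, so Player 1 never plays it.
On the remaining 2×2 (R2, R3 vs 1, 2):
Let Player 1 play R2 with probability p. Expected payoff against 1: 5p + (-3)(1−p) = 8p − 3; against 2: (-3)p + (-2)(1−p) = −p − 2.
Setting these equal: 8p − 3 = −p − 2 ⇒ 9p = 1 ⇒ p = 1/9, and the value is (8)·(1/9) − 3 = -19/9.
For Player 2: with q = P(1), equating R2's and R3's payoffs gives 8q − 3 = −q − 2 ⇒ q = 1/9.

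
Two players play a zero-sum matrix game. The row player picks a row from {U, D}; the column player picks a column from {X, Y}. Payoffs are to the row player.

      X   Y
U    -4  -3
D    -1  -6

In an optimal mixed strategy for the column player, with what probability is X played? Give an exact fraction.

1/2

Row minima: U → -4, D → -6; maximin = -4.
Column maxima: X → -1, Y → -3; minimax = -3.
-4 ≠ -3, so there is no saddle point; optimal play is mixed.
Let the row player play U with probability p. Expected payoff against X: (-4)p + (-1)(1−p) = −3p − 1; against Y: (-3)p + (-6)(1−p) = 3p − 6.
Setting these equal: −3p − 1 = 3p − 6 ⇒ −6p = -5 ⇒ p = 5/6, and the value is (-3)·(5/6) − 1 = -7/2.
For the column player: with q = P(X), equating U's and D's payoffs gives −q − 3 = 5q − 6 ⇒ q = 1/2.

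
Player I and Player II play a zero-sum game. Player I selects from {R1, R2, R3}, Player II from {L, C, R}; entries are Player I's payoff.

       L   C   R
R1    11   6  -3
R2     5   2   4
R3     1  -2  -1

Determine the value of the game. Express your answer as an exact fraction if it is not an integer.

30/11

Row minima: R1 → -3, R2 → 2, R3 → -2; maximin = 2.
Column maxima: L → 11, C → 6, R → 4; minimax = 4.
2 ≠ 4, so there is no saddle point; optimal play is mixed.
R3 is strictly dominated by R2, so Player I never plays it.
L is strictly dominated by C (it gives Player I strictly more in every row), so Player II never plays it.
On the remaining 2×2 (R1, R2 vs C, R):
Let Player I play R1 with probability p. Expected payoff against C: 6p + 2(1−p) = 4p + 2; against R: (-3)p + 4(1−p) = −7p + 4.
Setting these equal: 4p + 2 = −7p + 4 ⇒ 11p = 2 ⇒ p = 2/11, and the value is (4)·(2/11) + 2 = 30/11.
For Player II: with q = P(C), equating R1's and R2's payoffs gives 9q − 3 = −2q + 4 ⇒ q = 7/11.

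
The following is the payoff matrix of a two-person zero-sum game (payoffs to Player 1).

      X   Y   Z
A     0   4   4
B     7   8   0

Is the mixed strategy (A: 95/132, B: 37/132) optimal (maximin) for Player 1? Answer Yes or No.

Against X this mix gives (95/132)·0 + (37/132)·7 = 259/132.
Against Y this mix gives (95/132)·4 + (37/132)·8 = 169/33.
Against Z this mix gives (95/132)·4 + (37/132)·0 = 95/33.
Player 2 will play X, holding Player 1 to 259/132. Shifting weight toward the row that does better against X would raise this floor (the equalizing mix achieves 28/11 against both X and Z), so the proposed strategy is not optimal.

No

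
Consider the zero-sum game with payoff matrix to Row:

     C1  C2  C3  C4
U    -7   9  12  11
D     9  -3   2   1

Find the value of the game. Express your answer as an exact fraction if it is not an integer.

15/7

Row minima: U → -7, D → -3; maximin = -3.
Column maxima: C1 → 9, C2 → 9, C3 → 12, C4 → 11; minimax = 9.
-3 ≠ 9, so there is no saddle point; optimal play is mixed.
C3 is strictly dominated by C2 (it gives Row strictly more in every row), so Column never plays it.
C4 is strictly dominated by C2 (it gives Row strictly more in every row), so Column never plays it.
On the remaining 2×2 (U, D vs C1, C2):
Let Row play U with probability p. Expected payoff against C1: (-7)p + 9(1−p) = −16p + 9; against C2: 9p + (-3)(1−p) = 12p − 3.
Setting these equal: −16p + 9 = 12p − 3 ⇒ −28p = -12 ⇒ p = 3/7, and the value is (-16)·(3/7) + 9 = 15/7.
For Column: with q = P(C1), equating U's and D's payoffs gives −16q + 9 = 12q − 3 ⇒ q = 3/7.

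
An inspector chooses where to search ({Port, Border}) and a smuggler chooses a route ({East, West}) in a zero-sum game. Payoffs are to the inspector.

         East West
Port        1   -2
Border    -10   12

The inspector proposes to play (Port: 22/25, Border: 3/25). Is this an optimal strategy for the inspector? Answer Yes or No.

Yes

Against East this mix gives (22/25)·1 + (3/25)·(-10) = -8/25.
Against West this mix gives (22/25)·(-2) + (3/25)·12 = -8/25.
All of the smuggler's active replies (East, West) yield -8/25, and no column does worse for the inspector. The mix makes the smuggler indifferent and guarantees -8/25, so it is optimal.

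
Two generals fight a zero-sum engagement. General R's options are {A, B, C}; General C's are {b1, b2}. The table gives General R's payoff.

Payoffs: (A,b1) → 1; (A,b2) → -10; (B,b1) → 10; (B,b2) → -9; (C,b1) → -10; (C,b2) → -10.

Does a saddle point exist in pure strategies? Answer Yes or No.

Row minima: A → -10, B → -9, C → -10; maximin = -9.
Column maxima: b1 → 10, b2 → -9; minimax = -9.
maximin = minimax = -9, so a saddle point exists.

Yes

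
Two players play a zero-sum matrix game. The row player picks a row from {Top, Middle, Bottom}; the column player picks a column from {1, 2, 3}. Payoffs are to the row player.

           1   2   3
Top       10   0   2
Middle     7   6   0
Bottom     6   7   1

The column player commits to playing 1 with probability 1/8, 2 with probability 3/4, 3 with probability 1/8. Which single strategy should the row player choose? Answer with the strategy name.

Bottom

Expected payoff of Top: (1/8)·10 + (3/4)·0 + (1/8)·2 = 3/2.
Expected payoff of Middle: (1/8)·7 + (3/4)·6 + (1/8)·0 = 43/8.
Expected payoff of Bottom: (1/8)·6 + (3/4)·7 + (1/8)·1 = 49/8.
The largest is 49/8, so the row player's best response is Bottom.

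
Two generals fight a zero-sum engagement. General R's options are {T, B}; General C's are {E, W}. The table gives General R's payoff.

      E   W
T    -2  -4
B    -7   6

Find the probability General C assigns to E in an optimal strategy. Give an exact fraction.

Row minima: T → -4, B → -7; maximin = -4.
Column maxima: E → -2, W → 6; minimax = -2.
-4 ≠ -2, so there is no saddle point; optimal play is mixed.
Let General R play T with probability p. Expected payoff against E: (-2)p + (-7)(1−p) = 5p − 7; against W: (-4)p + 6(1−p) = −10p + 6.
Setting these equal: 5p − 7 = −10p + 6 ⇒ 15p = 13 ⇒ p = 13/15, and the value is (5)·(13/15) − 7 = -8/3.
For General C: with q = P(E), equating T's and B's payoffs gives 2q − 4 = −13q + 6 ⇒ q = 2/3.

2/3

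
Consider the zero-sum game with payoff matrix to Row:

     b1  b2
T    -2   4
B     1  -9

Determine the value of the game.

-7/8

Row minima: T → -2, B → -9; maximin = -2.
Column maxima: b1 → 1, b2 → 4; minimax = 1.
-2 ≠ 1, so there is no saddle point; optimal play is mixed.
Let Row play T with probability p. Expected payoff against b1: (-2)p + 1(1−p) = −3p + 1; against b2: 4p + (-9)(1−p) = 13p − 9.
Setting these equal: −3p + 1 = 13p − 9 ⇒ −16p = -10 ⇒ p = 5/8, and the value is (-3)·(5/8) + 1 = -7/8.
For Column: with q = P(b1), equating T's and B's payoffs gives −6q + 4 = 10q − 9 ⇒ q = 13/16.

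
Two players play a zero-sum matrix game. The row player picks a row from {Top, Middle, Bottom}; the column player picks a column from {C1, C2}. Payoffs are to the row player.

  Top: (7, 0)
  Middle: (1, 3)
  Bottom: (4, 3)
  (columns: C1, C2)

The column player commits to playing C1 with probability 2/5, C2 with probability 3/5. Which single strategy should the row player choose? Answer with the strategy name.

Bottom

Expected payoff of Top: (2/5)·7 + (3/5)·0 = 14/5.
Expected payoff of Middle: (2/5)·1 + (3/5)·3 = 11/5.
Expected payoff of Bottom: (2/5)·4 + (3/5)·3 = 17/5.
The largest is 17/5, so the row player's best response is Bottom.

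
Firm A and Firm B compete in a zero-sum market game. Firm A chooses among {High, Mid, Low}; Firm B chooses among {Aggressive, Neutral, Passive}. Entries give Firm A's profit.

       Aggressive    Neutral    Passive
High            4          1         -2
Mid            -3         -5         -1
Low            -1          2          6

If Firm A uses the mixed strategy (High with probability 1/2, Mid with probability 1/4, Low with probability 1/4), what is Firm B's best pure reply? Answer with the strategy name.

If Firm B plays Aggressive, Firm A's expected payoff is (1/2)·4 + (1/4)·(-3) + (1/4)·(-1) = 1.
If Firm B plays Neutral, Firm A's expected payoff is (1/2)·1 + (1/4)·(-5) + (1/4)·2 = -1/4.
If Firm B plays Passive, Firm A's expected payoff is (1/2)·(-2) + (1/4)·(-1) + (1/4)·6 = 1/4.
Firm B minimizes Firm A's payoff; the smallest is -1/4, so the best response is Neutral.

Neutral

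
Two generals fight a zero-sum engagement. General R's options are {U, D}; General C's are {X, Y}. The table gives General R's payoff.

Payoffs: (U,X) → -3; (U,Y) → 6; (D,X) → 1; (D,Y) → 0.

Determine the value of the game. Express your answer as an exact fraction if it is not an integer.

Row minima: U → -3, D → 0; maximin = 0.
Column maxima: X → 1, Y → 6; minimax = 1.
0 ≠ 1, so there is no saddle point; optimal play is mixed.
Let General R play U with probability p. Expected payoff against X: (-3)p + 1(1−p) = −4p + 1; against Y: 6p + 0(1−p) = 6p.
Setting these equal: −4p + 1 = 6p ⇒ −10p = -1 ⇒ p = 1/10, and the value is (-4)·(1/10) + 1 = 3/5.
For General C: with q = P(X), equating U's and D's payoffs gives −9q + 6 = q ⇒ q = 3/5.

3/5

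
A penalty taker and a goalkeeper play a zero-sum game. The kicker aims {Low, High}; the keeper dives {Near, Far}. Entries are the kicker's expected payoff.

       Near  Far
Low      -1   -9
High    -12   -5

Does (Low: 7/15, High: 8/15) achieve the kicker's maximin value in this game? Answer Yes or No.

Yes

Against Near this mix gives (7/15)·(-1) + (8/15)·(-12) = -103/15.
Against Far this mix gives (7/15)·(-9) + (8/15)·(-5) = -103/15.
All of the keeper's active replies (Near, Far) yield -103/15, and no column does worse for the kicker. The mix makes the keeper indifferent and guarantees -103/15, so it is optimal.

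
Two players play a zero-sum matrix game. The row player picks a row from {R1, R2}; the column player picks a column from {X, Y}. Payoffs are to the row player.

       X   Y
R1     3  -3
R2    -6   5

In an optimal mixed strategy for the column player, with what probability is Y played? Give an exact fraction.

Row minima: R1 → -3, R2 → -6; maximin = -3.
Column maxima: X → 3, Y → 5; minimax = 3.
-3 ≠ 3, so there is no saddle point; optimal play is mixed.
Let the row player play R1 with probability p. Expected payoff against X: 3p + (-6)(1−p) = 9p − 6; against Y: (-3)p + 5(1−p) = −8p + 5.
Setting these equal: 9p − 6 = −8p + 5 ⇒ 17p = 11 ⇒ p = 11/17, and the value is (9)·(11/17) − 6 = -3/17.
For the column player: with q = P(X), equating R1's and R2's payoffs gives 6q − 3 = −11q + 5 ⇒ q = 8/17.

9/17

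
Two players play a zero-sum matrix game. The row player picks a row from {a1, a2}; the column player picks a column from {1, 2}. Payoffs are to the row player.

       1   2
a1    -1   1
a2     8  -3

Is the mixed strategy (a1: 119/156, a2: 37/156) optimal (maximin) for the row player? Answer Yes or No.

No

Against 1 this mix gives (119/156)·(-1) + (37/156)·8 = 59/52.
Against 2 this mix gives (119/156)·1 + (37/156)·(-3) = 2/39.
The column player will play 2, holding the row player to 2/39. Shifting weight toward the row that does better against 2 would raise this floor (the equalizing mix achieves 5/13 against both 2 and 1), so the proposed strategy is not optimal.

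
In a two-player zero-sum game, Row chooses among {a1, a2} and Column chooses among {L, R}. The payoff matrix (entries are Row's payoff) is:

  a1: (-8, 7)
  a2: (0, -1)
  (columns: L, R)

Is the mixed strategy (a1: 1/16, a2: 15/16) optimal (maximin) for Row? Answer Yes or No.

Yes

Against L this mix gives (1/16)·(-8) + (15/16)·0 = -1/2.
Against R this mix gives (1/16)·7 + (15/16)·(-1) = -1/2.
All of Column's active replies (L, R) yield -1/2, and no column does worse for Row. The mix makes Column indifferent and guarantees -1/2, so it is optimal.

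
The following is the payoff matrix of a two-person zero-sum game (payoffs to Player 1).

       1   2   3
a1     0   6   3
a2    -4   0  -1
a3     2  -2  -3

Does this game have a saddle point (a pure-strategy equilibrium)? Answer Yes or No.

No

Row minima: a1 → 0, a2 → -4, a3 → -3; maximin = 0.
Column maxima: 1 → 2, 2 → 6, 3 → 3; minimax = 2.
0 ≠ 2, so no pure-strategy equilibrium exists.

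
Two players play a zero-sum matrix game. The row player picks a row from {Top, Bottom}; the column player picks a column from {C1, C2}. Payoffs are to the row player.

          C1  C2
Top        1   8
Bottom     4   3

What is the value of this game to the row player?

29/8

Row minima: Top → 1, Bottom → 3; maximin = 3.
Column maxima: C1 → 4, C2 → 8; minimax = 4.
3 ≠ 4, so there is no saddle point; optimal play is mixed.
Let the row player play Top with probability p. Expected payoff against C1: 1p + 4(1−p) = −3p + 4; against C2: 8p + 3(1−p) = 5p + 3.
Setting these equal: −3p + 4 = 5p + 3 ⇒ −8p = -1 ⇒ p = 1/8, and the value is (-3)·(1/8) + 4 = 29/8.
For the column player: with q = P(C1), equating Top's and Bottom's payoffs gives −7q + 8 = q + 3 ⇒ q = 5/8.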